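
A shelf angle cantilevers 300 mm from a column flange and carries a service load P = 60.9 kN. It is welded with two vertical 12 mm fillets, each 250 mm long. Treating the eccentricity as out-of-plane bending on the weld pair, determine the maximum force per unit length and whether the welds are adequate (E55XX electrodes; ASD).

E55XX → F_EXX = 550 MPa.
L_w = 2 × 250 = 500 mm; section modulus (unit throat) S = 2 × L²/6 = 20830 mm².
Direct shear f_v = P/L_w = 60.9×10³/500 = 121.8 N/mm.
Moment M = P × e = 60.9×10³ × 300 = 18270000 N·mm; bending f_b = M/S = 877 N/mm.
f_max = √(f_v² + f_b²) = √(121.8² + 877²) = 885.4 N/mm.
r_n/Ω = (1/2.0) × 0.6 × 550 × (0.707 × 12) = 1400 N/mm → adequate.

f_max ≈ 885 N/mm; adequate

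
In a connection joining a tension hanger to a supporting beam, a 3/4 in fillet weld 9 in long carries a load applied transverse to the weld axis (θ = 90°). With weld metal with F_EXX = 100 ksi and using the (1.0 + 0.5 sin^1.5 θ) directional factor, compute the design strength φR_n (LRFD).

t_e = 0.707 × 0.75 = 0.5302 in; A_we = 0.5302 × 9 = 4.772 in².
Directional factor: 1.0 + 0.5 sin^1.5(90°) = 1.5.
F_nw = 0.6 × 100 × 1.5 = 90 ksi.
φR_n = 0.75 × 90 × 4.772 = 322.1 kips.

φR_n ≈ 322 kips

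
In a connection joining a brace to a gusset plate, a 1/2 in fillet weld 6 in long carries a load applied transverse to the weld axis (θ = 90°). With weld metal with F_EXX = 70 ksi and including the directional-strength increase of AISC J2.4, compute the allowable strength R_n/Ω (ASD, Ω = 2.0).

R_n/Ω ≈ 66.8 kips

t_e = 0.707 × 0.5 = 0.3535 in; A_we = 0.3535 × 6 = 2.121 in².
Directional factor: 1.0 + 0.5 sin^1.5(90°) = 1.5.
F_nw = 0.6 × 70 × 1.5 = 63 ksi.
R_n/Ω = (63 × 2.121) / 2.0 = 66.81 kips.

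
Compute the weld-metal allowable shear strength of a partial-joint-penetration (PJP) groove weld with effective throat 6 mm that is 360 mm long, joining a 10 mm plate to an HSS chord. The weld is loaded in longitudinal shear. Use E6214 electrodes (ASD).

R_n/Ω ≈ 402 kN

E62XX → F_EXX = 620 MPa.
Effective throat (given) t_e = 6 mm.
A_we = 6 × 360 = 2160 mm².
F_nw = 0.6 F_EXX = 372 MPa.
R_n/Ω = (372 × 2160) / 2.0 × 10⁻³ = 401.8 kN.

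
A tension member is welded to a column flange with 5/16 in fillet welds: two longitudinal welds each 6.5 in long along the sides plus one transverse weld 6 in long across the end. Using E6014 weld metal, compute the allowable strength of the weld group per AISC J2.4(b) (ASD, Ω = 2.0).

E60XX → F_EXX = 60 ksi.
t_e = 0.707 × 0.3125 = 0.2209 in.
R_nwl = 0.6 × 60 × 0.2209 × 13 = 103.4 kip (longitudinal, 2 welds).
R_nwt = 0.6 × 60 × 0.2209 × 6 = 47.72 kip (transverse, base value).
(i) R_nwl + R_nwt = 151.1 kip; (ii) 0.85 R_nwl + 1.5 R_nwt = 159.5 kip.
R_n = max = 159.5 kip [governs: (ii)]; R_n/Ω = 79.74 kip.

R_n/Ω ≈ 79.7 kip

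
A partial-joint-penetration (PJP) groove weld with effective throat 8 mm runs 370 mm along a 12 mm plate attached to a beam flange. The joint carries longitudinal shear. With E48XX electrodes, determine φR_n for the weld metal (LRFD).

φR_n ≈ 639 kN

E48XX → F_EXX = 480 MPa.
Effective throat (given) t_e = 8 mm.
A_we = 8 × 370 = 2960 mm².
F_nw = 0.6 F_EXX = 288 MPa.
φR_n = 0.75 × 288 × 2960 × 10⁻³ = 639.4 kN.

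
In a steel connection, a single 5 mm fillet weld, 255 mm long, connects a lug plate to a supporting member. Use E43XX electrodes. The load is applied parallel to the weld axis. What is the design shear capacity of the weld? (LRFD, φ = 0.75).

φR_n ≈ 174 kN

E43XX → F_EXX = 430 MPa.
Effective throat t_e = 0.707 × 5 = 3.535 mm.
Total length L = 255 mm; A_we = 3.535 × 255 = 901.4 mm².
F_nw = 0.6 F_EXX = 0.6 × 430 = 258 MPa.
φR_n = 0.75 × 258 × 901.4 × 10⁻³ = 174.4 kN.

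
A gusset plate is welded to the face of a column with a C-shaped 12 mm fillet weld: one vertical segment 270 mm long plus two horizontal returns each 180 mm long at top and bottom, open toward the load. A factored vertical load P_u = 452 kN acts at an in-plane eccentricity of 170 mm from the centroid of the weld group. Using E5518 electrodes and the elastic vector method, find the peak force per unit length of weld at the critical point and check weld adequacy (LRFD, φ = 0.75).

E55XX → F_EXX = 550 MPa.
Total weld length L_w = 630 mm. Treat welds as unit-width lines.
Centroid: x̄ = 2×180×90 / 630 = 51.43 mm from the vertical weld.
Polar moment about centroid: J = I_x + I_y = [270³/12 + 2×180×135²] + [270×51.43² + 2(180³/12 + 180×38.57²)] = 10420000 mm³.
Direct shear f_v = P/L_w = 452×10³ / 630 = 717.5 N/mm (vertical).
Torsion M = P·e = 452×10³ × 170 = 76840000 N·mm.
Critical point at (x, y) = (128.6, 135) from centroid. f_tx = M·y/J = 995.2 N/mm; f_ty = M·x/J = 947.9 N/mm.
Resultant f_max = √[f_tx² + (f_v + f_ty)²] = √[995.2² + (717.5 + 947.9)²] = 1940 N/mm.
Capacity per unit length: φr_n = 0.75 × 0.6 × 550 × (0.707 × 12) = 2100 N/mm.
1940 ≤ 2100 → adequate.

f_max ≈ 1940 N/mm; adequate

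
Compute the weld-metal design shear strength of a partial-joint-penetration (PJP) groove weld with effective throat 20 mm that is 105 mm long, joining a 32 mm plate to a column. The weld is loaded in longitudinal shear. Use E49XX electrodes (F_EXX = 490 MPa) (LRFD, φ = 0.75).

Effective throat (given) t_e = 20 mm.
A_we = 20 × 105 = 2100 mm².
F_nw = 0.6 F_EXX = 294 MPa.
φR_n = 0.75 × 294 × 2100 × 10⁻³ = 463 kN.

φR_n ≈ 463 kN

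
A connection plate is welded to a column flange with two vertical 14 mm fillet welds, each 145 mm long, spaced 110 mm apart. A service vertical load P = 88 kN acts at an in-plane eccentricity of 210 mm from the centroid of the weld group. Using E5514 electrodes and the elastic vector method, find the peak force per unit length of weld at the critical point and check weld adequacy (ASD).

f_max ≈ 1420 N/mm; adequate

E55XX → F_EXX = 550 MPa.
Total weld length L_w = 290 mm. Treat welds as unit-width lines.
Polar moment about centroid: J = 2[d³/12 + d(b/2)²] = 2[145³/12 + 145×55²] = 1385000 mm³.
Direct shear f_v = P/L_w = 88×10³ / 290 = 303.4 N/mm (vertical).
Torsion M = P·e = 88×10³ × 210 = 18480000 N·mm.
Critical point at (x, y) = (55, 72.5) from centroid. f_tx = M·y/J = 967.1 N/mm; f_ty = M·x/J = 733.7 N/mm.
Resultant f_max = √[f_tx² + (f_v + f_ty)²] = √[967.1² + (303.4 + 733.7)²] = 1418 N/mm.
Capacity per unit length: r_n/Ω = (1/2.0) × 0.6 × 550 × (0.707 × 14) = 1633 N/mm.
1418 ≤ 1633 → adequate.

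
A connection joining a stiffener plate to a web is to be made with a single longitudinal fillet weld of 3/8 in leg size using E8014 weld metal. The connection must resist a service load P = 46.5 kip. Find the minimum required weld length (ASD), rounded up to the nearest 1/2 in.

L = 7.5 in

E80XX → F_EXX = 80 ksi.
Throat t_e = 0.707 × 0.375 = 0.2651 in.
r_n/Ω = (0.6 × 80 × 0.2651) / 2.0 = 6.363 kip/in.
L_req = P / (r_n/Ω) = 46.5 / 6.363 = 7.308 in total.
Round up → use L = 7.5 in.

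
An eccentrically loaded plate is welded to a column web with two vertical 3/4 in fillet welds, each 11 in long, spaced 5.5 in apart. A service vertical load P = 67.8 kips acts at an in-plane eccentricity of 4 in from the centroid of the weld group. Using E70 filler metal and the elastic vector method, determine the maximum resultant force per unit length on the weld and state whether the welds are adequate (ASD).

f_max ≈ 6.31 kip/in; adequate

E70XX → F_EXX = 70 ksi.
Total weld length L_w = 22 in. Treat welds as unit-width lines.
Polar moment about centroid: J = 2[d³/12 + d(b/2)²] = 2[11³/12 + 11×2.75²] = 388.2 in³.
Direct shear f_v = P/L_w = 67.8 / 22 = 3.082 kip/in (vertical).
Torsion M = P·e = 67.8 × 4 = 271.2 kip·in.
Critical point at (x, y) = (2.75, 5.5) from centroid. f_tx = M·y/J = 3.842 kip/in; f_ty = M·x/J = 1.921 kip/in.
Resultant f_max = √[f_tx² + (f_v + f_ty)²] = √[3.842² + (3.082 + 1.921)²] = 6.308 kip/in.
Capacity per unit length: r_n/Ω = (1/2.0) × 0.6 × 70 × (0.707 × 0.75) = 11.14 kip/in.
6.308 ≤ 11.14 → adequate.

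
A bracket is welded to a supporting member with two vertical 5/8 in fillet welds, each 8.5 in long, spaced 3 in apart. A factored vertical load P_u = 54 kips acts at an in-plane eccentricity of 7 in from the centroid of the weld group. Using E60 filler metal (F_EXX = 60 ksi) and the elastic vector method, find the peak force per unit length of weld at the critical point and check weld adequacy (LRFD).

Total weld length L_w = 17 in. Treat welds as unit-width lines.
Polar moment about centroid: J = 2[d³/12 + d(b/2)²] = 2[8.5³/12 + 8.5×1.5²] = 140.6 in³.
Direct shear f_v = P/L_w = 54 / 17 = 3.176 kip/in (vertical).
Torsion M = P·e = 54 × 7 = 378 kip·in.
Critical point at (x, y) = (1.5, 4.25) from centroid. f_tx = M·y/J = 11.43 kip/in; f_ty = M·x/J = 4.033 kip/in.
Resultant f_max = √[f_tx² + (f_v + f_ty)²] = √[11.43² + (3.176 + 4.033)²] = 13.51 kip/in.
Capacity per unit length: φr_n = 0.75 × 0.6 × 60 × (0.707 × 0.625) = 11.93 kip/in.
13.51 > 11.93 → NOT adequate.

f_max ≈ 13.5 kip/in; NOT adequate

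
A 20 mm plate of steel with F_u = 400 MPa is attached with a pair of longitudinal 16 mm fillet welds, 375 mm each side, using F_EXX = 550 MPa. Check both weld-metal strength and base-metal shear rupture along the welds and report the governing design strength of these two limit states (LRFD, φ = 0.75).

φR_n ≈ 2100 kN (weld metal governs)

t_e = 0.707 × 16 = 11.31 mm; L = 750 mm.
Weld metal: φR_n = 0.75 × 0.6 × 550 × 11.31 × 750 × 10⁻³ = 2100 kN.
Base metal (shear rupture): φR_n = 0.75 × 0.6 × 400 × 20 × 750 × 10⁻³ = 2700 kN.
Governing: weld metal.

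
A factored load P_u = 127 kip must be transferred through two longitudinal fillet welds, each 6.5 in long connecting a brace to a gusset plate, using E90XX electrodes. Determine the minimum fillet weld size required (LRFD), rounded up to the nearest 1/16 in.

w = 3/8 in

E90XX → F_EXX = 90 ksi.
Total weld length L = 13 in.
Required throat t_e = P_u / (φ × 0.6 F_EXX × L) = 127 / (0.75 × 0.6 × 90 × 13) = 0.2412 in.
Required leg w = t_e / 0.707 = 0.3412 in → use 3/8 in.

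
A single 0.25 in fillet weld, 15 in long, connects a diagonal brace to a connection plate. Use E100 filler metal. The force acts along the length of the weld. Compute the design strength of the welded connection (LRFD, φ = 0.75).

φR_n ≈ 119 kips

E100XX → F_EXX = 100 ksi.
Effective throat t_e = 0.707 × 0.25 = 0.1767 in.
Total length L = 15 in; A_we = 0.1767 × 15 = 2.651 in².
F_nw = 0.6 F_EXX = 0.6 × 100 = 60 ksi.
φR_n = 0.75 × 60 × 2.651 = 119.3 kips.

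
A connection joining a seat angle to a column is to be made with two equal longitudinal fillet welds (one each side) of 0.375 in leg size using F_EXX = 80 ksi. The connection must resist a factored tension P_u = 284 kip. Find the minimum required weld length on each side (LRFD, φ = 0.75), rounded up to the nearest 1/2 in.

Throat t_e = 0.707 × 0.375 = 0.2651 in.
φr_n = 0.75 × 0.6 × 80 × 0.2651 = 9.544 kip/in.
L_req = P_u / φr_n = 284 / 9.544 = 29.76 in total.
Per side: 29.76 / 2 = 14.88 in.
Round up → use L = 15 in on each side.

L = 15 in on each side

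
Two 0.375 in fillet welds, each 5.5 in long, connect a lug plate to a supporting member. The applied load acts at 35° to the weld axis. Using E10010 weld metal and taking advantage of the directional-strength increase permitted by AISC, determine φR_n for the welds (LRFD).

φR_n ≈ 160 kip

E100XX → F_EXX = 100 ksi.
t_e = 0.707 × 0.375 = 0.2651 in; A_we = 0.2651 × 11 = 2.916 in².
Directional factor: 1.0 + 0.5 sin^1.5(35°) = 1.217.
F_nw = 0.6 × 100 × 1.217 = 73.03 ksi.
φR_n = 0.75 × 73.03 × 2.916 = 159.7 kip.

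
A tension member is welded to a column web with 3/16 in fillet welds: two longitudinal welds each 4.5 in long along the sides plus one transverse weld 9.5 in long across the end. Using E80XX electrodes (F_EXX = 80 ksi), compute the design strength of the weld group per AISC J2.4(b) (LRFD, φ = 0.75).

t_e = 0.707 × 0.1875 = 0.1326 in.
R_nwl = 0.6 × 80 × 0.1326 × 9 = 57.27 kip (longitudinal, 2 welds).
R_nwt = 0.6 × 80 × 0.1326 × 9.5 = 60.45 kip (transverse, base value).
(i) R_nwl + R_nwt = 117.7 kip; (ii) 0.85 R_nwl + 1.5 R_nwt = 139.3 kip.
R_n = max = 139.3 kip [governs: (ii)]; φR_n = 104.5 kip.

φR_n ≈ 105 kip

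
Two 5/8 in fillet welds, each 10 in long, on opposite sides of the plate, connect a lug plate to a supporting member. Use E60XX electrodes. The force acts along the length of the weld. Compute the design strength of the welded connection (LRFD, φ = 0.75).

φR_n ≈ 239 kip

E60XX → F_EXX = 60 ksi.
Effective throat t_e = 0.707 × 0.625 = 0.4419 in.
Total length L = 20 in; A_we = 0.4419 × 20 = 8.837 in².
F_nw = 0.6 F_EXX = 0.6 × 60 = 36 ksi.
φR_n = 0.75 × 36 × 8.837 = 238.6 kip.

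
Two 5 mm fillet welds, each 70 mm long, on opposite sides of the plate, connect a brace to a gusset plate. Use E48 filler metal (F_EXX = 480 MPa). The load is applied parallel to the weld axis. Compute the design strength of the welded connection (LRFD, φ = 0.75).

Effective throat t_e = 0.707 × 5 = 3.535 mm.
Total length L = 140 mm; A_we = 3.535 × 140 = 494.9 mm².
F_nw = 0.6 F_EXX = 0.6 × 480 = 288 MPa.
φR_n = 0.75 × 288 × 494.9 × 10⁻³ = 106.9 kN.

φR_n ≈ 107 kN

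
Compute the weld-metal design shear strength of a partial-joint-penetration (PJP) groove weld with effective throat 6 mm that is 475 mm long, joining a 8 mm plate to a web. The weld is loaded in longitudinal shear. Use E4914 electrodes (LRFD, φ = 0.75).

E49XX → F_EXX = 490 MPa.
Effective throat (given) t_e = 6 mm.
A_we = 6 × 475 = 2850 mm².
F_nw = 0.6 F_EXX = 294 MPa.
φR_n = 0.75 × 294 × 2850 × 10⁻³ = 628.4 kN.

φR_n ≈ 628 kN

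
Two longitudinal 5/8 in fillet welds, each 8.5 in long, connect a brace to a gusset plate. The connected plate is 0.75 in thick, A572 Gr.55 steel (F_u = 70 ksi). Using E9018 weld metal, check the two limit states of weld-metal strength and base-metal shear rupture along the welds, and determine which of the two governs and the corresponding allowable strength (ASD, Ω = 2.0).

R_n/Ω ≈ 203 kips (weld metal governs)

E90XX → F_EXX = 90 ksi.
t_e = 0.707 × 0.625 = 0.4419 in; L = 17 in.
Weld metal: R_n/Ω = (1/2.0) × 0.6 × 90 × 0.4419 × 17 = 202.8 kips.
Base metal (shear rupture): R_n/Ω = (1/2.0) × 0.6 × 70 × 0.75 × 17 = 267.8 kips.
Governing: weld metal.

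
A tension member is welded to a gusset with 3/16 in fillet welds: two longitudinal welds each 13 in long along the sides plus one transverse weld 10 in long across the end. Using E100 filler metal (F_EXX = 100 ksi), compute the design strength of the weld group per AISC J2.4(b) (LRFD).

φR_n ≈ 221 kip

t_e = 0.707 × 0.1875 = 0.1326 in.
R_nwl = 0.6 × 100 × 0.1326 × 26 = 206.8 kip (longitudinal, 2 welds).
R_nwt = 0.6 × 100 × 0.1326 × 10 = 79.54 kip (transverse, base value).
(i) R_nwl + R_nwt = 286.3 kip; (ii) 0.85 R_nwl + 1.5 R_nwt = 295.1 kip.
R_n = max = 295.1 kip [governs: (ii)]; φR_n = 221.3 kip.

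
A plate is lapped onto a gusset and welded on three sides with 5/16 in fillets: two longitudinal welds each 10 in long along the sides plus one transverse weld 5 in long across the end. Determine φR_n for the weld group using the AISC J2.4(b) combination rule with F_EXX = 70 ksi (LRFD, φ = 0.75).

t_e = 0.707 × 0.3125 = 0.2209 in.
R_nwl = 0.6 × 70 × 0.2209 × 20 = 185.6 kips (longitudinal, 2 welds).
R_nwt = 0.6 × 70 × 0.2209 × 5 = 46.4 kips (transverse, base value).
(i) R_nwl + R_nwt = 232 kips; (ii) 0.85 R_nwl + 1.5 R_nwt = 227.3 kips.
R_n = max = 232 kips [governs: (i)]; φR_n = 174 kips.

φR_n ≈ 174 kips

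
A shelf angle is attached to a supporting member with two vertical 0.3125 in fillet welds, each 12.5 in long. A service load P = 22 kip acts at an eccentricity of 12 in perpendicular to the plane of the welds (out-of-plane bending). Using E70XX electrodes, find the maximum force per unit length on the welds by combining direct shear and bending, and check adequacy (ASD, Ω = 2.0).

f_max ≈ 5.14 kip/in; NOT adequate

E70XX → F_EXX = 70 ksi.
L_w = 2 × 12.5 = 25 in; section modulus (unit throat) S = 2 × L²/6 = 52.08 in².
Direct shear f_v = P/L_w = 22/25 = 0.88 kip/in.
Moment M = P × e = 22 × 12 = 264 kip·in; bending f_b = M/S = 5.069 kip/in.
f_max = √(f_v² + f_b²) = √(0.88² + 5.069²) = 5.145 kip/in.
r_n/Ω = (1/2.0) × 0.6 × 70 × (0.707 × 0.3125) = 4.64 kip/in → NOT adequate.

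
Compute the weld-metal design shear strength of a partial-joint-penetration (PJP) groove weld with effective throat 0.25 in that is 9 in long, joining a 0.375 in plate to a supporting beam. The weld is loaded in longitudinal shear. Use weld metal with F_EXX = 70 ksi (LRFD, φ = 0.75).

φR_n ≈ 70.9 kips

Effective throat (given) t_e = 0.25 in.
A_we = 0.25 × 9 = 2.25 in².
F_nw = 0.6 F_EXX = 42 ksi.
φR_n = 0.75 × 42 × 2.25 = 70.88 kips.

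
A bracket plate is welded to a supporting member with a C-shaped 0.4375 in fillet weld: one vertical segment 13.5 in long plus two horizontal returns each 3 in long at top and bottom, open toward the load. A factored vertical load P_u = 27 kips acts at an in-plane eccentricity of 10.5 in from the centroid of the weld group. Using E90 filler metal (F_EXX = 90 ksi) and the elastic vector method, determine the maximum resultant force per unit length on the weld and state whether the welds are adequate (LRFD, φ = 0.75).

f_max ≈ 4.82 kip/in; adequate

Total weld length L_w = 19.5 in. Treat welds as unit-width lines.
Centroid: x̄ = 2×3×1.5 / 19.5 = 0.4615 in from the vertical weld.
Polar moment about centroid: J = I_x + I_y = [13.5³/12 + 2×3×6.75²] + [13.5×0.4615² + 2(3³/12 + 3×1.038²)] = 492.3 in³.
Direct shear f_v = P/L_w = 27 / 19.5 = 1.385 kip/in (vertical).
Torsion M = P·e = 27 × 10.5 = 283.5 kip·in.
Critical point at (x, y) = (2.538, 6.75) from centroid. f_tx = M·y/J = 3.887 kip/in; f_ty = M·x/J = 1.462 kip/in.
Resultant f_max = √[f_tx² + (f_v + f_ty)²] = √[3.887² + (1.385 + 1.462)²] = 4.818 kip/in.
Capacity per unit length: φr_n = 0.75 × 0.6 × 90 × (0.707 × 0.4375) = 12.53 kip/in.
4.818 ≤ 12.53 → adequate.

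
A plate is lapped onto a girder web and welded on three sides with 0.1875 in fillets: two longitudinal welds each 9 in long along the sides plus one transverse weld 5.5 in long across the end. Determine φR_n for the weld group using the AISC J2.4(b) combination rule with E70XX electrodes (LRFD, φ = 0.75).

E70XX → F_EXX = 70 ksi.
t_e = 0.707 × 0.1875 = 0.1326 in.
R_nwl = 0.6 × 70 × 0.1326 × 18 = 100.2 kips (longitudinal, 2 welds).
R_nwt = 0.6 × 70 × 0.1326 × 5.5 = 30.62 kips (transverse, base value).
(i) R_nwl + R_nwt = 130.8 kips; (ii) 0.85 R_nwl + 1.5 R_nwt = 131.1 kips.
R_n = max = 131.1 kips [governs: (ii)]; φR_n = 98.34 kips.

φR_n ≈ 98.3 kips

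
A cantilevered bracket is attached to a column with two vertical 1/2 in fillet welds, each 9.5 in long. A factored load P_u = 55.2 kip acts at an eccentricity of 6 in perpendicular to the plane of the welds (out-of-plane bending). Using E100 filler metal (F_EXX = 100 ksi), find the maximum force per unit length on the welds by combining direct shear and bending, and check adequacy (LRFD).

f_max ≈ 11.4 kip/in; adequate

L_w = 2 × 9.5 = 19 in; section modulus (unit throat) S = 2 × L²/6 = 30.08 in².
Direct shear f_v = P/L_w = 55.2/19 = 2.905 kip/in.
Moment M = P × e = 55.2 × 6 = 331.2 kip·in; bending f_b = M/S = 11.01 kip/in.
f_max = √(f_v² + f_b²) = √(2.905² + 11.01²) = 11.39 kip/in.
φr_n = 0.75 × 0.6 × 100 × (0.707 × 0.5) = 15.91 kip/in → adequate.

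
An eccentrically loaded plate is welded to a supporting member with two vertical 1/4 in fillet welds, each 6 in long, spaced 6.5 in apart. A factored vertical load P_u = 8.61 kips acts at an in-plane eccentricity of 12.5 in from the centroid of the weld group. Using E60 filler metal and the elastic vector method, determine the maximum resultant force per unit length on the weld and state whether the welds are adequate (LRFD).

E60XX → F_EXX = 60 ksi.
Total weld length L_w = 12 in. Treat welds as unit-width lines.
Polar moment about centroid: J = 2[d³/12 + d(b/2)²] = 2[6³/12 + 6×3.25²] = 162.8 in³.
Direct shear f_v = P/L_w = 8.61 / 12 = 0.7175 kip/in (vertical).
Torsion M = P·e = 8.61 × 12.5 = 107.62 kip·in.
Critical point at (x, y) = (3.25, 3) from centroid. f_tx = M·y/J = 1.984 kip/in; f_ty = M·x/J = 2.149 kip/in.
Resultant f_max = √[f_tx² + (f_v + f_ty)²] = √[1.984² + (0.7175 + 2.149)²] = 3.486 kip/in.
Capacity per unit length: φr_n = 0.75 × 0.6 × 60 × (0.707 × 0.25) = 4.772 kip/in.
3.486 ≤ 4.772 → adequate.

f_max ≈ 3.49 kip/in; adequate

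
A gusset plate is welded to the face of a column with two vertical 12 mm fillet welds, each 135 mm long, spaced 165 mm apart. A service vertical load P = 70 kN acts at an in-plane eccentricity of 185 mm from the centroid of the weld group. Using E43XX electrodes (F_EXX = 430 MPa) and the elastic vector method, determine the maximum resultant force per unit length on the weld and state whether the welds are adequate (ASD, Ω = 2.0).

f_max ≈ 831 N/mm; adequate

Total weld length L_w = 270 mm. Treat welds as unit-width lines.
Polar moment about centroid: J = 2[d³/12 + d(b/2)²] = 2[135³/12 + 135×82.5²] = 2248000 mm³.
Direct shear f_v = P/L_w = 70×10³ / 270 = 259.3 N/mm (vertical).
Torsion M = P·e = 70×10³ × 185 = 12950000 N·mm.
Critical point at (x, y) = (82.5, 67.5) from centroid. f_tx = M·y/J = 388.9 N/mm; f_ty = M·x/J = 475.3 N/mm.
Resultant f_max = √[f_tx² + (f_v + f_ty)²] = √[388.9² + (259.3 + 475.3)²] = 831.2 N/mm.
Capacity per unit length: r_n/Ω = (1/2.0) × 0.6 × 430 × (0.707 × 12) = 1094 N/mm.
831.2 ≤ 1094 → adequate.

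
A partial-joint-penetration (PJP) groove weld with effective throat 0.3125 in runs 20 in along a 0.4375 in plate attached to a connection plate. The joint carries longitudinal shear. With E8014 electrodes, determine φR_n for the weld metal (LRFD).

φR_n ≈ 225 kips

E80XX → F_EXX = 80 ksi.
Effective throat (given) t_e = 0.3125 in.
A_we = 0.3125 × 20 = 6.25 in².
F_nw = 0.6 F_EXX = 48 ksi.
φR_n = 0.75 × 48 × 6.25 = 225 kips.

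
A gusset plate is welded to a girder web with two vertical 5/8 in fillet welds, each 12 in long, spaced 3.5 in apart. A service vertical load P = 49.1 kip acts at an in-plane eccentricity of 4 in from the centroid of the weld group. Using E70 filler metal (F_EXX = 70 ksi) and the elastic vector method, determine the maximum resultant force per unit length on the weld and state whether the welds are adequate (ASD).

Total weld length L_w = 24 in. Treat welds as unit-width lines.
Polar moment about centroid: J = 2[d³/12 + d(b/2)²] = 2[12³/12 + 12×1.75²] = 361.5 in³.
Direct shear f_v = P/L_w = 49.1 / 24 = 2.046 kip/in (vertical).
Torsion M = P·e = 49.1 × 4 = 196.4 kip·in.
Critical point at (x, y) = (1.75, 6) from centroid. f_tx = M·y/J = 3.26 kip/in; f_ty = M·x/J = 0.9508 kip/in.
Resultant f_max = √[f_tx² + (f_v + f_ty)²] = √[3.26² + (2.046 + 0.9508)²] = 4.428 kip/in.
Capacity per unit length: r_n/Ω = (1/2.0) × 0.6 × 70 × (0.707 × 0.625) = 9.279 kip/in.
4.428 ≤ 9.279 → adequate.

f_max ≈ 4.43 kip/in; adequate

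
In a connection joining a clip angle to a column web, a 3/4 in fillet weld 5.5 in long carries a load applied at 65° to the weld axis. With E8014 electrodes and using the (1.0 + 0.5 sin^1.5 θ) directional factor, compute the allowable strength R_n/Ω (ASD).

R_n/Ω ≈ 100 kip

E80XX → F_EXX = 80 ksi.
t_e = 0.707 × 0.75 = 0.5302 in; A_we = 0.5302 × 5.5 = 2.916 in².
Directional factor: 1.0 + 0.5 sin^1.5(65°) = 1.431.
F_nw = 0.6 × 80 × 1.431 = 68.71 ksi.
R_n/Ω = (68.71 × 2.916) / 2.0 = 100.2 kip.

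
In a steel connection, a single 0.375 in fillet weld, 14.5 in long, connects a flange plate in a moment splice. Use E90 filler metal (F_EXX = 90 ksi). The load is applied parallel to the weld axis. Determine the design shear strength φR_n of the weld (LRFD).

Effective throat t_e = 0.707 × 0.375 = 0.2651 in.
Total length L = 14.5 in; A_we = 0.2651 × 14.5 = 3.844 in².
F_nw = 0.6 F_EXX = 0.6 × 90 = 54 ksi.
φR_n = 0.75 × 54 × 3.844 = 155.7 kips.

φR_n ≈ 156 kips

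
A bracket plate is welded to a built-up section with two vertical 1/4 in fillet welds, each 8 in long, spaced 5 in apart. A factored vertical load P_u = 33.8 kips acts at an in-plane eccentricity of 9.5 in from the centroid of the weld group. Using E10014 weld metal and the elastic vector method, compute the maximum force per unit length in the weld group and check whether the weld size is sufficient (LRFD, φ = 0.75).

f_max ≈ 9.46 kip/in; NOT adequate

E100XX → F_EXX = 100 ksi.
Total weld length L_w = 16 in. Treat welds as unit-width lines.
Polar moment about centroid: J = 2[d³/12 + d(b/2)²] = 2[8³/12 + 8×2.5²] = 185.3 in³.
Direct shear f_v = P/L_w = 33.8 / 16 = 2.112 kip/in (vertical).
Torsion M = P·e = 33.8 × 9.5 = 321.1 kip·in.
Critical point at (x, y) = (2.5, 4) from centroid. f_tx = M·y/J = 6.93 kip/in; f_ty = M·x/J = 4.331 kip/in.
Resultant f_max = √[f_tx² + (f_v + f_ty)²] = √[6.93² + (2.112 + 4.331)²] = 9.463 kip/in.
Capacity per unit length: φr_n = 0.75 × 0.6 × 100 × (0.707 × 0.25) = 7.954 kip/in.
9.463 > 7.954 → NOT adequate.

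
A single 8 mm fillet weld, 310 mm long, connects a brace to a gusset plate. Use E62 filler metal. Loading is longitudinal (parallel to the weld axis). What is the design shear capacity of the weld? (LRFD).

φR_n ≈ 489 kN

E62XX → F_EXX = 620 MPa.
Effective throat t_e = 0.707 × 8 = 5.656 mm.
Total length L = 310 mm; A_we = 5.656 × 310 = 1753 mm².
F_nw = 0.6 F_EXX = 0.6 × 620 = 372 MPa.
φR_n = 0.75 × 372 × 1753 × 10⁻³ = 489.2 kN.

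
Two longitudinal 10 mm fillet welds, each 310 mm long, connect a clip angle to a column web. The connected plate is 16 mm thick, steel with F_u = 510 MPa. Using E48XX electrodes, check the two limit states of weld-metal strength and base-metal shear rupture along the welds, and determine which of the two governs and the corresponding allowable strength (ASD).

R_n/Ω ≈ 631 kN (weld metal governs)

E48XX → F_EXX = 480 MPa.
t_e = 0.707 × 10 = 7.07 mm; L = 620 mm.
Weld metal: R_n/Ω = (1/2.0) × 0.6 × 480 × 7.07 × 620 × 10⁻³ = 631.2 kN.
Base metal (shear rupture): R_n/Ω = (1/2.0) × 0.6 × 510 × 16 × 620 × 10⁻³ = 1518 kN.
Governing: weld metal.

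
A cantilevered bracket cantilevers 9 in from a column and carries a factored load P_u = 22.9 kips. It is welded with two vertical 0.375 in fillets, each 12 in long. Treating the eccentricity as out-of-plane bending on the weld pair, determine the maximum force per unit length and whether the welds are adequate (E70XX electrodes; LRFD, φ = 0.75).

f_max ≈ 4.4 kip/in; adequate

E70XX → F_EXX = 70 ksi.
L_w = 2 × 12 = 24 in; section modulus (unit throat) S = 2 × L²/6 = 48 in².
Direct shear f_v = P/L_w = 22.9/24 = 0.9542 kip/in.
Moment M = P × e = 22.9 × 9 = 206.1 kip·in; bending f_b = M/S = 4.294 kip/in.
f_max = √(f_v² + f_b²) = √(0.9542² + 4.294²) = 4.398 kip/in.
φr_n = 0.75 × 0.6 × 70 × (0.707 × 0.375) = 8.351 kip/in → adequate.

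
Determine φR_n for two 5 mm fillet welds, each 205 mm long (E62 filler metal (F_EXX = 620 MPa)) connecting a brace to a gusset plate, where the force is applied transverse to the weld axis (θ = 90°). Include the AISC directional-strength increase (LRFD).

t_e = 0.707 × 5 = 3.535 mm; A_we = 3.535 × 410 = 1449 mm².
Directional factor: 1.0 + 0.5 sin^1.5(90°) = 1.5.
F_nw = 0.6 × 620 × 1.5 = 558 MPa.
φR_n = 0.75 × 558 × 1449 × 10⁻³ = 606.6 kN.

φR_n ≈ 607 kN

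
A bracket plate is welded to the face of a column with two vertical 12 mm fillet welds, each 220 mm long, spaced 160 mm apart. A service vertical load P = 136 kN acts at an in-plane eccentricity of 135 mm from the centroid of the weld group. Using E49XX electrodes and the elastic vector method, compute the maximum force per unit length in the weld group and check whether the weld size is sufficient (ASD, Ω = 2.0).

f_max ≈ 768 N/mm; adequate

E49XX → F_EXX = 490 MPa.
Total weld length L_w = 440 mm. Treat welds as unit-width lines.
Polar moment about centroid: J = 2[d³/12 + d(b/2)²] = 2[220³/12 + 220×80²] = 4591000 mm³.
Direct shear f_v = P/L_w = 136×10³ / 440 = 309.1 N/mm (vertical).
Torsion M = P·e = 136×10³ × 135 = 18360000 N·mm.
Critical point at (x, y) = (80, 110) from centroid. f_tx = M·y/J = 439.9 N/mm; f_ty = M·x/J = 320 N/mm.
Resultant f_max = √[f_tx² + (f_v + f_ty)²] = √[439.9² + (309.1 + 320)²] = 767.6 N/mm.
Capacity per unit length: r_n/Ω = (1/2.0) × 0.6 × 490 × (0.707 × 12) = 1247 N/mm.
767.6 ≤ 1247 → adequate.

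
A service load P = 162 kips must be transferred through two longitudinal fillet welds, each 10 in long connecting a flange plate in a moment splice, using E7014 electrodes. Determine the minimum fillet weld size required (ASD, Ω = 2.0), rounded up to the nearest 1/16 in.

E70XX → F_EXX = 70 ksi.
Total weld length L = 20 in.
Required throat t_e = P × Ω / (0.6 F_EXX × L) = 162 × 2.0 / (0.6 × 70 × 20) = 0.3857 in.
Required leg w = t_e / 0.707 = 0.5456 in → use 9/16 in.

w = 9/16 in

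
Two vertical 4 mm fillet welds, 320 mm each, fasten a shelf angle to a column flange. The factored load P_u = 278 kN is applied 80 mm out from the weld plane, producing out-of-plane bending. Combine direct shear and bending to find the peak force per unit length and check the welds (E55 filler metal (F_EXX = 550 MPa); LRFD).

f_max ≈ 783 N/mm; NOT adequate

L_w = 2 × 320 = 640 mm; section modulus (unit throat) S = 2 × L²/6 = 34130 mm².
Direct shear f_v = P/L_w = 278×10³/640 = 434.4 N/mm.
Moment M = P × e = 278×10³ × 80 = 22240000 N·mm; bending f_b = M/S = 651.6 N/mm.
f_max = √(f_v² + f_b²) = √(434.4² + 651.6²) = 783.1 N/mm.
φr_n = 0.75 × 0.6 × 550 × (0.707 × 4) = 699.9 N/mm → NOT adequate.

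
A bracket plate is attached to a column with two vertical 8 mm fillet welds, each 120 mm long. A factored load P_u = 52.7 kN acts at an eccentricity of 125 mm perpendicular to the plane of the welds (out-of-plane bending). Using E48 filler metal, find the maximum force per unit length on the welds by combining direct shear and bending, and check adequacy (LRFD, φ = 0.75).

f_max ≈ 1390 N/mm; NOT adequate

E48XX → F_EXX = 480 MPa.
L_w = 2 × 120 = 240 mm; section modulus (unit throat) S = 2 × L²/6 = 4800 mm².
Direct shear f_v = P/L_w = 52.7×10³/240 = 219.6 N/mm.
Moment M = P × e = 52.7×10³ × 125 = 6587500 N·mm; bending f_b = M/S = 1372 N/mm.
f_max = √(f_v² + f_b²) = √(219.6² + 1372²) = 1390 N/mm.
φr_n = 0.75 × 0.6 × 480 × (0.707 × 8) = 1222 N/mm → NOT adequate.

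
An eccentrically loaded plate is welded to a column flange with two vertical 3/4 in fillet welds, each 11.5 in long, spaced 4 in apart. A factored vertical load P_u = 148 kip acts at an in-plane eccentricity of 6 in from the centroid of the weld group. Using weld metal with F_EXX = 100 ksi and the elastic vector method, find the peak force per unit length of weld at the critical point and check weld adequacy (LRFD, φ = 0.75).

f_max ≈ 18.8 kip/in; adequate

Total weld length L_w = 23 in. Treat welds as unit-width lines.
Polar moment about centroid: J = 2[d³/12 + d(b/2)²] = 2[11.5³/12 + 11.5×2²] = 345.5 in³.
Direct shear f_v = P/L_w = 148 / 23 = 6.435 kip/in (vertical).
Torsion M = P·e = 148 × 6 = 888 kip·in.
Critical point at (x, y) = (2, 5.75) from centroid. f_tx = M·y/J = 14.78 kip/in; f_ty = M·x/J = 5.141 kip/in.
Resultant f_max = √[f_tx² + (f_v + f_ty)²] = √[14.78² + (6.435 + 5.141)²] = 18.77 kip/in.
Capacity per unit length: φr_n = 0.75 × 0.6 × 100 × (0.707 × 0.75) = 23.86 kip/in.
18.77 ≤ 23.86 → adequate.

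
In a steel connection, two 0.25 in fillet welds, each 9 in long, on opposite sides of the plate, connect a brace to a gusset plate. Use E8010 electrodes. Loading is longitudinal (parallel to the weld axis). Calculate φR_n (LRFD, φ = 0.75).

φR_n ≈ 115 kip

E80XX → F_EXX = 80 ksi.
Effective throat t_e = 0.707 × 0.25 = 0.1767 in.
Total length L = 18 in; A_we = 0.1767 × 18 = 3.181 in².
F_nw = 0.6 F_EXX = 0.6 × 80 = 48 ksi.
φR_n = 0.75 × 48 × 3.181 = 114.5 kip.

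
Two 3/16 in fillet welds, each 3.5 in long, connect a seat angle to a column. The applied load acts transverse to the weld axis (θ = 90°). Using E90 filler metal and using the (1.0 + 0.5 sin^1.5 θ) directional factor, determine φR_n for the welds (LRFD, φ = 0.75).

φR_n ≈ 56.4 kips

E90XX → F_EXX = 90 ksi.
t_e = 0.707 × 0.1875 = 0.1326 in; A_we = 0.1326 × 7 = 0.9279 in².
Directional factor: 1.0 + 0.5 sin^1.5(90°) = 1.5.
F_nw = 0.6 × 90 × 1.5 = 81 ksi.
φR_n = 0.75 × 81 × 0.9279 = 56.37 kips.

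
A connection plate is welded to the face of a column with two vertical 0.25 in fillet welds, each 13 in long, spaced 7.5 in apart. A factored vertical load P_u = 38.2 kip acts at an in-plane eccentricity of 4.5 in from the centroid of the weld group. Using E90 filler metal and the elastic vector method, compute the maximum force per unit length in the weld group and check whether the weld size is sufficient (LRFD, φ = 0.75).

E90XX → F_EXX = 90 ksi.
Total weld length L_w = 26 in. Treat welds as unit-width lines.
Polar moment about centroid: J = 2[d³/12 + d(b/2)²] = 2[13³/12 + 13×3.75²] = 731.8 in³.
Direct shear f_v = P/L_w = 38.2 / 26 = 1.469 kip/in (vertical).
Torsion M = P·e = 38.2 × 4.5 = 171.9 kip·in.
Critical point at (x, y) = (3.75, 6.5) from centroid. f_tx = M·y/J = 1.527 kip/in; f_ty = M·x/J = 0.8809 kip/in.
Resultant f_max = √[f_tx² + (f_v + f_ty)²] = √[1.527² + (1.469 + 0.8809)²] = 2.803 kip/in.
Capacity per unit length: φr_n = 0.75 × 0.6 × 90 × (0.707 × 0.25) = 7.158 kip/in.
2.803 ≤ 7.158 → adequate.

f_max ≈ 2.8 kip/in; adequate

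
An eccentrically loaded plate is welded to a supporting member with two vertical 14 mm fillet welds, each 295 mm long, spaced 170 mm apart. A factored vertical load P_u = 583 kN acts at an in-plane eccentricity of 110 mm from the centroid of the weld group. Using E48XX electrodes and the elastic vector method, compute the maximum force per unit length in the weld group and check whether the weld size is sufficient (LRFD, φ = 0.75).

E48XX → F_EXX = 480 MPa.
Total weld length L_w = 590 mm. Treat welds as unit-width lines.
Polar moment about centroid: J = 2[d³/12 + d(b/2)²] = 2[295³/12 + 295×85²] = 8541000 mm³.
Direct shear f_v = P/L_w = 583×10³ / 590 = 988.1 N/mm (vertical).
Torsion M = P·e = 583×10³ × 110 = 64130000 N·mm.
Critical point at (x, y) = (85, 147.5) from centroid. f_tx = M·y/J = 1107 N/mm; f_ty = M·x/J = 638.2 N/mm.
Resultant f_max = √[f_tx² + (f_v + f_ty)²] = √[1107² + (988.1 + 638.2)²] = 1968 N/mm.
Capacity per unit length: φr_n = 0.75 × 0.6 × 480 × (0.707 × 14) = 2138 N/mm.
1968 ≤ 2138 → adequate.

f_max ≈ 1970 N/mm; adequate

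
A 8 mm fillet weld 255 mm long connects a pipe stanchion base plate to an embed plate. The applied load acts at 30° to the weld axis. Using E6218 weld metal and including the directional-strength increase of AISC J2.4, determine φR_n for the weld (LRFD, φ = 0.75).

φR_n ≈ 474 kN

E62XX → F_EXX = 620 MPa.
t_e = 0.707 × 8 = 5.656 mm; A_we = 5.656 × 255 = 1442 mm².
Directional factor: 1.0 + 0.5 sin^1.5(30°) = 1.177.
F_nw = 0.6 × 620 × 1.177 = 437.8 MPa.
φR_n = 0.75 × 437.8 × 1442 × 10⁻³ = 473.5 kN.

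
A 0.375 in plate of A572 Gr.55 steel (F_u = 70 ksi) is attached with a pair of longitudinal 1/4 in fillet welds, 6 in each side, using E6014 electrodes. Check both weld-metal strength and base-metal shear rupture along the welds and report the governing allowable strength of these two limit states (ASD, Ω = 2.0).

E60XX → F_EXX = 60 ksi.
t_e = 0.707 × 0.25 = 0.1767 in; L = 12 in.
Weld metal: R_n/Ω = (1/2.0) × 0.6 × 60 × 0.1767 × 12 = 38.18 kips.
Base metal (shear rupture): R_n/Ω = (1/2.0) × 0.6 × 70 × 0.375 × 12 = 94.5 kips.
Governing: weld metal.

R_n/Ω ≈ 38.2 kips (weld metal governs)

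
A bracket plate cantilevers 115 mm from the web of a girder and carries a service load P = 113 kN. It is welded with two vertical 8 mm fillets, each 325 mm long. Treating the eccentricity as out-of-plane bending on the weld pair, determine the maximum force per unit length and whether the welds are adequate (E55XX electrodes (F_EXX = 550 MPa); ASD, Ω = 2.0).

L_w = 2 × 325 = 650 mm; section modulus (unit throat) S = 2 × L²/6 = 35210 mm².
Direct shear f_v = P/L_w = 113×10³/650 = 173.8 N/mm.
Moment M = P × e = 113×10³ × 115 = 12995000 N·mm; bending f_b = M/S = 369.1 N/mm.
f_max = √(f_v² + f_b²) = √(173.8² + 369.1²) = 408 N/mm.
r_n/Ω = (1/2.0) × 0.6 × 550 × (0.707 × 8) = 933.2 N/mm → adequate.

f_max ≈ 408 N/mm; adequate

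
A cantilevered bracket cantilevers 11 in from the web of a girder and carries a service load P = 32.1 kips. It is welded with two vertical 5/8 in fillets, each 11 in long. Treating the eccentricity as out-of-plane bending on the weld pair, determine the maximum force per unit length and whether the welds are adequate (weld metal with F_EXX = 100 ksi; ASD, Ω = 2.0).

f_max ≈ 8.88 kip/in; adequate

L_w = 2 × 11 = 22 in; section modulus (unit throat) S = 2 × L²/6 = 40.33 in².
Direct shear f_v = P/L_w = 32.1/22 = 1.459 kip/in.
Moment M = P × e = 32.1 × 11 = 353.1 kip·in; bending f_b = M/S = 8.755 kip/in.
f_max = √(f_v² + f_b²) = √(1.459² + 8.755²) = 8.875 kip/in.
r_n/Ω = (1/2.0) × 0.6 × 100 × (0.707 × 0.625) = 13.26 kip/in → adequate.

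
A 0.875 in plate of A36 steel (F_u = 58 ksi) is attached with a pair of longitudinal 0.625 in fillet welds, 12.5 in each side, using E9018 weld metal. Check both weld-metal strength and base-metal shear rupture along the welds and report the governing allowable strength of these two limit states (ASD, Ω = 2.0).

R_n/Ω ≈ 298 kips (weld metal governs)

E90XX → F_EXX = 90 ksi.
t_e = 0.707 × 0.625 = 0.4419 in; L = 25 in.
Weld metal: R_n/Ω = (1/2.0) × 0.6 × 90 × 0.4419 × 25 = 298.3 kips.
Base metal (shear rupture): R_n/Ω = (1/2.0) × 0.6 × 58 × 0.875 × 25 = 380.6 kips.
Governing: weld metal.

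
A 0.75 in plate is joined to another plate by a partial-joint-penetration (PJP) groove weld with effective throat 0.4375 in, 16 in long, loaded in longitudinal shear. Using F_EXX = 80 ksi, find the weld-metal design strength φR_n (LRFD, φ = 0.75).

φR_n ≈ 252 kip

Effective throat (given) t_e = 0.4375 in.
A_we = 0.4375 × 16 = 7 in².
F_nw = 0.6 F_EXX = 48 ksi.
φR_n = 0.75 × 48 × 7 = 252 kip.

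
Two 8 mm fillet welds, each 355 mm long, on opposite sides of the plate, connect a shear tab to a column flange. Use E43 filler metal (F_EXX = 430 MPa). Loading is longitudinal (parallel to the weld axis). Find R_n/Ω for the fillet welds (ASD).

Effective throat t_e = 0.707 × 8 = 5.656 mm.
Total length L = 710 mm; A_we = 5.656 × 710 = 4016 mm².
F_nw = 0.6 F_EXX = 0.6 × 430 = 258 MPa.
R_n = 258 × 4016 × 10⁻³ = 1036 kN; R_n/Ω = 1036/2.0 = 518 kN.

R_n/Ω ≈ 518 kN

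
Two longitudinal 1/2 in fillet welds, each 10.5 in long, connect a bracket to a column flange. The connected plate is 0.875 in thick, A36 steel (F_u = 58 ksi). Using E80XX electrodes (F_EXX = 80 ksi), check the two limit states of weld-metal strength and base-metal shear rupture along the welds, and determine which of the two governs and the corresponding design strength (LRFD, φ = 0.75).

t_e = 0.707 × 0.5 = 0.3535 in; L = 21 in.
Weld metal: φR_n = 0.75 × 0.6 × 80 × 0.3535 × 21 = 267.2 kip.
Base metal (shear rupture): φR_n = 0.75 × 0.6 × 58 × 0.875 × 21 = 479.6 kip.
Governing: weld metal.

φR_n ≈ 267 kip (weld metal governs)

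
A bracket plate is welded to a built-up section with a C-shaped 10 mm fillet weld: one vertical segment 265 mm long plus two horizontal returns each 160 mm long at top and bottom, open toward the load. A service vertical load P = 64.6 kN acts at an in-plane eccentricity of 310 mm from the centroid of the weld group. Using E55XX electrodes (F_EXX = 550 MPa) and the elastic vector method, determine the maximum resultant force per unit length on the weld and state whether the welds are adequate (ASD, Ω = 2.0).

f_max ≈ 482 N/mm; adequate

Total weld length L_w = 585 mm. Treat welds as unit-width lines.
Centroid: x̄ = 2×160×80 / 585 = 43.76 mm from the vertical weld.
Polar moment about centroid: J = I_x + I_y = [265³/12 + 2×160×132.5²] + [265×43.76² + 2(160³/12 + 160×36.24²)] = 8779000 mm³.
Direct shear f_v = P/L_w = 64.6×10³ / 585 = 110.4 N/mm (vertical).
Torsion M = P·e = 64.6×10³ × 310 = 20026000 N·mm.
Critical point at (x, y) = (116.2, 132.5) from centroid. f_tx = M·y/J = 302.2 N/mm; f_ty = M·x/J = 265.2 N/mm.
Resultant f_max = √[f_tx² + (f_v + f_ty)²] = √[302.2² + (110.4 + 265.2)²] = 482.1 N/mm.
Capacity per unit length: r_n/Ω = (1/2.0) × 0.6 × 550 × (0.707 × 10) = 1167 N/mm.
482.1 ≤ 1167 → adequate.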